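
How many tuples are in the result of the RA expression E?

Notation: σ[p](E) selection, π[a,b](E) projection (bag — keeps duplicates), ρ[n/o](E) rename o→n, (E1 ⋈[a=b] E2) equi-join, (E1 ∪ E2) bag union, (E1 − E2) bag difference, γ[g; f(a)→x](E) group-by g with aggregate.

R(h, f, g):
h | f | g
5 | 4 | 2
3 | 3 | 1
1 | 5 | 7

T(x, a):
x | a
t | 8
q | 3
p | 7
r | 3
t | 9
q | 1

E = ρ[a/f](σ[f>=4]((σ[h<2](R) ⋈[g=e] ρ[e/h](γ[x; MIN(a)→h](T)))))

Subexpression sizes:
  R → 3
  σ[h<2](R) → 1
  T → 6
  γ[x; MIN(a)→h](T) → 4
  ρ[e/h](γ[x; MIN(a)→h](T)) → 4
  (σ[h<2](R) ⋈[g=e] ρ[e/h](γ[x; MIN(a)→h](T))) → 1
  σ[f>=4]((σ[h<2](R) ⋈[g=e] ρ[e/h](γ[x; MIN(a)→h](T)))) → 1
  ρ[a/f](σ[f>=4]((σ[h<2](R) ⋈[g=e] ρ[e/h](γ[x; MIN(a)→h](T))))) → 1

|E| = 1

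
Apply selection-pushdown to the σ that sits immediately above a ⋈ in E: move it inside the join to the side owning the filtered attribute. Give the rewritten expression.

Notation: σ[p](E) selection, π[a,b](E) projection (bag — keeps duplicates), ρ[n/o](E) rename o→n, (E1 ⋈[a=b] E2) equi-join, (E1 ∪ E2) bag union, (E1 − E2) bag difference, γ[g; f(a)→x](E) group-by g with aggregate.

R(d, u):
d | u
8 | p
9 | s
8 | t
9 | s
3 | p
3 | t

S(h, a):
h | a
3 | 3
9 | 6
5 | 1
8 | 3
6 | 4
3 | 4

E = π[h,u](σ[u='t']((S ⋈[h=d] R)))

σ filters on u, owned by the right side.
E' = π[h,u]((S ⋈[h=d] σ[u='t'](R)))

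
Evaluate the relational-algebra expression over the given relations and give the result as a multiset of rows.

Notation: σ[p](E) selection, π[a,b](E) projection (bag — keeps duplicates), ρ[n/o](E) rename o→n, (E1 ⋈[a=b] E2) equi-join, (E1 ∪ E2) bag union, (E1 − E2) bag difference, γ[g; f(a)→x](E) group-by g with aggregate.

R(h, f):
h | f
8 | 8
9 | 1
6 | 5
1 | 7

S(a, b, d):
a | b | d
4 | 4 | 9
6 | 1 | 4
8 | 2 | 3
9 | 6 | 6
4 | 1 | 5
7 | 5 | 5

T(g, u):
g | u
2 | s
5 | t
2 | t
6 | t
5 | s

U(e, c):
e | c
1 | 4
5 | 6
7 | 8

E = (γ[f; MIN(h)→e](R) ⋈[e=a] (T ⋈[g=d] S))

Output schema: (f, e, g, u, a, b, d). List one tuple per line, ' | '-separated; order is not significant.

Row counts bottom-up:
  R → 4
  γ[f; MIN(h)→e](R) → 4
  T → 5
  S → 6
  (T ⋈[g=d] S) → 5
  (γ[f; MIN(h)→e](R) ⋈[e=a] (T ⋈[g=d] S)) → 1

== RESULT ==
f | e | g | u | a | b | d
1 | 9 | 6 | t | 9 | 6 | 6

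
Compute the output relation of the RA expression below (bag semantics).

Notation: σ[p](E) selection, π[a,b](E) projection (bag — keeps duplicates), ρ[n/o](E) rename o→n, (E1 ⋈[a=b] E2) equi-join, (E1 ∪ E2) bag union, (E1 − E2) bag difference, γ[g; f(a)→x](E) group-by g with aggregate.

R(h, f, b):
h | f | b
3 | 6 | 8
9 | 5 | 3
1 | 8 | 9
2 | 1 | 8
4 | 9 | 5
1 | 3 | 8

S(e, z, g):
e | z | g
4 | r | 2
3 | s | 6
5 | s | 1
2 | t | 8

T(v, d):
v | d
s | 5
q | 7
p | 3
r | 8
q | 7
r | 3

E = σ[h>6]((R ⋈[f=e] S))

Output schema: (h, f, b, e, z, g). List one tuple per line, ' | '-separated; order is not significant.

Subexpression sizes:
  R → 6
  S → 4
  (R ⋈[f=e] S) → 2
  σ[h>6]((R ⋈[f=e] S)) → 1

== RESULT ==
h | f | b | e | z | g
9 | 5 | 3 | 5 | s | 1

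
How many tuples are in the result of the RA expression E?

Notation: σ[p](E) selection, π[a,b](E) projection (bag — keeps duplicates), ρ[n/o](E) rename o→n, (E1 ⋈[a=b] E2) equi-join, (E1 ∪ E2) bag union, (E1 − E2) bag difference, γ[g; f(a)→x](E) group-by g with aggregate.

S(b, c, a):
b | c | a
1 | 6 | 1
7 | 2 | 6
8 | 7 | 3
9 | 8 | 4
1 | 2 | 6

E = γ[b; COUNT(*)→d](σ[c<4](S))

Per-node cardinality:
  S → 5
  σ[c<4](S) → 2
  γ[b; COUNT(*)→d](σ[c<4](S)) → 2

|E| = 2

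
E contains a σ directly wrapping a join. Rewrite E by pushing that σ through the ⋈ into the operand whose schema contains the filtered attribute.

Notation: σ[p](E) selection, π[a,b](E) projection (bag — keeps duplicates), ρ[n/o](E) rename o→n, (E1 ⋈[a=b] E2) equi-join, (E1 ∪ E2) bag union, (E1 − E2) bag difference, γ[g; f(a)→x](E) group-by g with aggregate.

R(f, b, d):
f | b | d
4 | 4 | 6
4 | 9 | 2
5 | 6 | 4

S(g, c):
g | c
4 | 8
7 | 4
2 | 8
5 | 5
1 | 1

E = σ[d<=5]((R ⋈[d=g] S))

σ filters on d, owned by the left side.
E' = (σ[d<=5](R) ⋈[d=g] S)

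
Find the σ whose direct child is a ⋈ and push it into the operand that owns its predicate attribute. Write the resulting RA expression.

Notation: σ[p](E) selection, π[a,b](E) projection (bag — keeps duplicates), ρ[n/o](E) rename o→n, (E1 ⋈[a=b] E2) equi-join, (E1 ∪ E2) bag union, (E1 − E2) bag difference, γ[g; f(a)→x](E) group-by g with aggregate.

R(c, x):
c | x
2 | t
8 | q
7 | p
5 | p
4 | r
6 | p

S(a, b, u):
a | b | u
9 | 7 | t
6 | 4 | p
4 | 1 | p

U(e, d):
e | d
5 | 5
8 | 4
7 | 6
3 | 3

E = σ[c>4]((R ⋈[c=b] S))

σ filters on c, owned by the left side.
E' = (σ[c>4](R) ⋈[c=b] S)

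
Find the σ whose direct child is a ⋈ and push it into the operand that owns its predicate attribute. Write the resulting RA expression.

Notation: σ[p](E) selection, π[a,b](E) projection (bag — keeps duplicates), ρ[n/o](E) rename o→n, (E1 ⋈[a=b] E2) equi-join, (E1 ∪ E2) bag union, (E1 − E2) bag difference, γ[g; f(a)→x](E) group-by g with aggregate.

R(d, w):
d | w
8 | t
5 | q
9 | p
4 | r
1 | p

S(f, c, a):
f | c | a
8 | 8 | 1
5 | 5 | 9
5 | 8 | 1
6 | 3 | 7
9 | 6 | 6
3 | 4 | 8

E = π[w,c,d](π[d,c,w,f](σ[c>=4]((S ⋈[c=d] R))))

σ filters on c, owned by the left side.
E' = π[w,c,d](π[d,c,w,f]((σ[c>=4](S) ⋈[c=d] R)))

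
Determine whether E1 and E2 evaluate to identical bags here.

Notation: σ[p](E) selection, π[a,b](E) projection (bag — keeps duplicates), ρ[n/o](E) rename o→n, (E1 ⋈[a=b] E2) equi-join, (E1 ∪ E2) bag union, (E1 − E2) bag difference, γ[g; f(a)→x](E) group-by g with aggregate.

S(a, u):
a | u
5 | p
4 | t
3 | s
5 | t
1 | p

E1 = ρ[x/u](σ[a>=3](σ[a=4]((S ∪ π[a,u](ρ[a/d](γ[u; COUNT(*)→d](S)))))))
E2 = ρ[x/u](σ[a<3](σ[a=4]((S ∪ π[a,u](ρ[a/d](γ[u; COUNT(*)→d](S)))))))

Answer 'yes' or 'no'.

E1 per-node cardinality:
  S → 5
  S → 5
  γ[u; COUNT(*)→d](S) → 3
  ρ[a/d](γ[u; COUNT(*)→d](S)) → 3
  π[a,u](ρ[a/d](γ[u; COUNT(*)→d](S))) → 3
  (S ∪ π[a,u](ρ[a/d](γ[u; COUNT(*)→d](S)))) → 8
  σ[a=4]((S ∪ π[a,u](ρ[a/d](γ[u; COUNT(*)→d](S))))) → 1
  σ[a>=3](σ[a=4]((S ∪ π[a,u](ρ[a/d](γ[u; COUNT(*)→d](S)))))) → 1
  ρ[x/u](σ[a>=3](σ[a=4]((S ∪ π[a,u](ρ[a/d](γ[u; COUNT(*)→d](S))))))) → 1
E2 per-node cardinality:
  S → 5
  S → 5
  γ[u; COUNT(*)→d](S) → 3
  ρ[a/d](γ[u; COUNT(*)→d](S)) → 3
  π[a,u](ρ[a/d](γ[u; COUNT(*)→d](S))) → 3
  (S ∪ π[a,u](ρ[a/d](γ[u; COUNT(*)→d](S)))) → 8
  σ[a=4]((S ∪ π[a,u](ρ[a/d](γ[u; COUNT(*)→d](S))))) → 1
  σ[a<3](σ[a=4]((S ∪ π[a,u](ρ[a/d](γ[u; COUNT(*)→d](S)))))) → 0
  ρ[x/u](σ[a<3](σ[a=4]((S ∪ π[a,u](ρ[a/d](γ[u; COUNT(*)→d](S))))))) → 0

E1 result:
a | x
4 | t
E2 result:
a | x
(0 rows)
Witness: (4, 't') appears 1× in E1 but 0× in E2.

no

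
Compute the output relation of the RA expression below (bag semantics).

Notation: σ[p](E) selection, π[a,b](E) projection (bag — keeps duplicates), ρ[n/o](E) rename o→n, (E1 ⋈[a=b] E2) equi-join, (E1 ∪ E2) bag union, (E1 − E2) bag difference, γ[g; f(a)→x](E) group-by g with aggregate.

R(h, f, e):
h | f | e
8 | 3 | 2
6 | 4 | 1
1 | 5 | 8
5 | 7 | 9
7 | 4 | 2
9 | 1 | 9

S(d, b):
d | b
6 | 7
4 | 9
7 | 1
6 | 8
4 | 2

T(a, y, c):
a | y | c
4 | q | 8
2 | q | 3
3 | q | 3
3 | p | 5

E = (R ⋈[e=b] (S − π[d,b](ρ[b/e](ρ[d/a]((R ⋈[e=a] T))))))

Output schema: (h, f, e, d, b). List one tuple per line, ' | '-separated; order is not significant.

Subexpression sizes:
  R → 6
  S → 5
  R → 6
  T → 4
  (R ⋈[e=a] T) → 2
  ρ[d/a]((R ⋈[e=a] T)) → 2
  ρ[b/e](ρ[d/a]((R ⋈[e=a] T))) → 2
  π[d,b](ρ[b/e](ρ[d/a]((R ⋈[e=a] T)))) → 2
  (S − π[d,b](ρ[b/e](ρ[d/a]((R ⋈[e=a] T))))) → 5
  (R ⋈[e=b] (S − π[d,b](ρ[b/e](ρ[d/a]((R ⋈[e=a] T)))))) → 6

== RESULT ==
h | f | e | d | b
1 | 5 | 8 | 6 | 8
5 | 7 | 9 | 4 | 9
6 | 4 | 1 | 7 | 1
7 | 4 | 2 | 4 | 2
8 | 3 | 2 | 4 | 2
9 | 1 | 9 | 4 | 9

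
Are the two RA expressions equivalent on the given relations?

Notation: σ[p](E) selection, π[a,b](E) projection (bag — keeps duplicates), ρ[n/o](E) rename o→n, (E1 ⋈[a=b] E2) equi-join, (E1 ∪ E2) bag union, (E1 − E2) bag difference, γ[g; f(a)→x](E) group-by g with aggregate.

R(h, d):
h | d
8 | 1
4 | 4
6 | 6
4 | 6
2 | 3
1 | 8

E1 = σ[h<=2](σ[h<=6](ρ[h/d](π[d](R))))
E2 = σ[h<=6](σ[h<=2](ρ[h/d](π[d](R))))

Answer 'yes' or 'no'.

E1 subexpression sizes:
  R → 6
  π[d](R) → 6
  ρ[h/d](π[d](R)) → 6
  σ[h<=6](ρ[h/d](π[d](R))) → 5
  σ[h<=2](σ[h<=6](ρ[h/d](π[d](R)))) → 1
E2 subexpression sizes:
  R → 6
  π[d](R) → 6
  ρ[h/d](π[d](R)) → 6
  σ[h<=2](ρ[h/d](π[d](R))) → 1
  σ[h<=6](σ[h<=2](ρ[h/d](π[d](R)))) → 1

E1 and E2 produce the same multiset:
h
1

yes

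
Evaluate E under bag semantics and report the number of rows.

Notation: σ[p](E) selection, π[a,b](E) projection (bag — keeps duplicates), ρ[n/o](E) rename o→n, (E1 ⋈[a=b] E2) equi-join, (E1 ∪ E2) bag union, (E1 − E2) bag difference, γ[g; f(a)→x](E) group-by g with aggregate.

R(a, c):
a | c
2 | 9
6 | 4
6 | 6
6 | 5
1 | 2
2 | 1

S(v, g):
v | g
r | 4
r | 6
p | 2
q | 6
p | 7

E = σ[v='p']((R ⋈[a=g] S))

Row counts bottom-up:
  R → 6
  S → 5
  (R ⋈[a=g] S) → 8
  σ[v='p']((R ⋈[a=g] S)) → 2

|E| = 2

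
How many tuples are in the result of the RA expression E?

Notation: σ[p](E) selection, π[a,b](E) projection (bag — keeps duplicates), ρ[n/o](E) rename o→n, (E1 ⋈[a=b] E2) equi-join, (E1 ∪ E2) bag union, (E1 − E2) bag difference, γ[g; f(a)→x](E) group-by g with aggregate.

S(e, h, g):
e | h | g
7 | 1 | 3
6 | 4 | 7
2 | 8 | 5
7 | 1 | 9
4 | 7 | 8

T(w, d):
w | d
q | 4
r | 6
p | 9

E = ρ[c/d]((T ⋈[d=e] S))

Subexpression sizes:
  T → 3
  S → 5
  (T ⋈[d=e] S) → 2
  ρ[c/d]((T ⋈[d=e] S)) → 2

|E| = 2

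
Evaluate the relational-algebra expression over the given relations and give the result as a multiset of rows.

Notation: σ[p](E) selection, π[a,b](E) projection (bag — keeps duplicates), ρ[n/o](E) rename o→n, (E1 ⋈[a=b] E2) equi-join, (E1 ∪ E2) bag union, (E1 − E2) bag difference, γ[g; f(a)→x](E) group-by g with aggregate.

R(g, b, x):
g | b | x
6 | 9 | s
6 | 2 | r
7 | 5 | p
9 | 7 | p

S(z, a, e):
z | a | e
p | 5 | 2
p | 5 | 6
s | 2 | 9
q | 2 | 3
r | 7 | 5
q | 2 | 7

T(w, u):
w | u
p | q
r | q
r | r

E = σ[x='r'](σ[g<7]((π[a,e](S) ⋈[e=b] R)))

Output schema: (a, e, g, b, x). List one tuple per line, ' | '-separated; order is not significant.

Stepwise |·|:
  S → 6
  π[a,e](S) → 6
  R → 4
  (π[a,e](S) ⋈[e=b] R) → 4
  σ[g<7]((π[a,e](S) ⋈[e=b] R)) → 2
  σ[x='r'](σ[g<7]((π[a,e](S) ⋈[e=b] R))) → 1

== RESULT ==
a | e | g | b | x
5 | 2 | 6 | 2 | r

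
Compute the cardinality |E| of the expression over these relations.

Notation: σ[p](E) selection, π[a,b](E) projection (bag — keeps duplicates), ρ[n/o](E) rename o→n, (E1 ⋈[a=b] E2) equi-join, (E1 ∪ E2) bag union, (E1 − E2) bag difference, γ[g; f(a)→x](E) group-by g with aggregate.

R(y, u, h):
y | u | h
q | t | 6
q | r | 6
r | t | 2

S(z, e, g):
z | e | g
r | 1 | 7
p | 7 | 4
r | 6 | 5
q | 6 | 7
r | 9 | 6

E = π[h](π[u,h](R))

Stepwise |·|:
  R → 3
  π[u,h](R) → 3
  π[h](π[u,h](R)) → 3

|E| = 3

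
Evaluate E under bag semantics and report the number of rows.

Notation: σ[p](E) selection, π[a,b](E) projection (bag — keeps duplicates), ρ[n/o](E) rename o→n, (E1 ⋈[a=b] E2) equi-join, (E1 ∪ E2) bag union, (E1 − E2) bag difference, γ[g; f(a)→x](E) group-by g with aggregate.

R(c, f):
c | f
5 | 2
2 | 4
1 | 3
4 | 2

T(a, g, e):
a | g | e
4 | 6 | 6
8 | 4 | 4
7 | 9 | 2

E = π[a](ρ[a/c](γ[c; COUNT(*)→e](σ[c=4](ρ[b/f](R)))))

Stepwise |·|:
  R → 4
  ρ[b/f](R) → 4
  σ[c=4](ρ[b/f](R)) → 1
  γ[c; COUNT(*)→e](σ[c=4](ρ[b/f](R))) → 1
  ρ[a/c](γ[c; COUNT(*)→e](σ[c=4](ρ[b/f](R)))) → 1
  π[a](ρ[a/c](γ[c; COUNT(*)→e](σ[c=4](ρ[b/f](R))))) → 1

|E| = 1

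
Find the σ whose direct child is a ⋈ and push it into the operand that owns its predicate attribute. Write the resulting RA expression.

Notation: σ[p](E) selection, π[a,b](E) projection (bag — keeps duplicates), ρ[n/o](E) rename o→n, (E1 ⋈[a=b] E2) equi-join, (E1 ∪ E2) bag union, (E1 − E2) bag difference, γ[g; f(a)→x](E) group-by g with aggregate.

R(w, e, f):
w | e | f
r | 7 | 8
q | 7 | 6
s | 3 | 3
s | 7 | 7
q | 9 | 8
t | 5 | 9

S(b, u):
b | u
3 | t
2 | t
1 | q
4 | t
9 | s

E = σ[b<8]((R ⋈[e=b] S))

σ filters on b, owned by the right side.
E' = (R ⋈[e=b] σ[b<8](S))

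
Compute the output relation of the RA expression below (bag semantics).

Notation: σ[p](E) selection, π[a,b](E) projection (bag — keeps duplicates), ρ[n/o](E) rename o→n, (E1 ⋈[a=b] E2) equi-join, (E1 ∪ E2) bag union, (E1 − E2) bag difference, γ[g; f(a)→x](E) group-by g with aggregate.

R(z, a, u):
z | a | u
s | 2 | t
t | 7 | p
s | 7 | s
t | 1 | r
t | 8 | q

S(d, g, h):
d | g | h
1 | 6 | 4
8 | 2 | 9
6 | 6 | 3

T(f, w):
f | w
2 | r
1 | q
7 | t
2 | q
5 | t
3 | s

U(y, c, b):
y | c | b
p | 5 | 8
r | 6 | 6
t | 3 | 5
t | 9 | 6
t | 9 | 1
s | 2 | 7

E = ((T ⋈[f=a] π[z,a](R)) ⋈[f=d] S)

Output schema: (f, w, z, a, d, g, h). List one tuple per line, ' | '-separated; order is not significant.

Subexpression sizes:
  T → 6
  R → 5
  π[z,a](R) → 5
  (T ⋈[f=a] π[z,a](R)) → 5
  S → 3
  ((T ⋈[f=a] π[z,a](R)) ⋈[f=d] S) → 1

== RESULT ==
f | w | z | a | d | g | h
1 | q | t | 1 | 1 | 6 | 4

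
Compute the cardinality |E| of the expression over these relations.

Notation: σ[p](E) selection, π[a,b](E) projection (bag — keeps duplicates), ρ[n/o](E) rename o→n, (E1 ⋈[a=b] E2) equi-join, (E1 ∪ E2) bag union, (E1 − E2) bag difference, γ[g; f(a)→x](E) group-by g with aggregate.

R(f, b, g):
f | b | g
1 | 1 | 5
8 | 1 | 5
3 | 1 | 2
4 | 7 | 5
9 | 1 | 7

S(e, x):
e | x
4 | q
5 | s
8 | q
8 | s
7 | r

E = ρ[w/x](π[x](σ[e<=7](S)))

Subexpression sizes:
  S → 5
  σ[e<=7](S) → 3
  π[x](σ[e<=7](S)) → 3
  ρ[w/x](π[x](σ[e<=7](S))) → 3

|E| = 3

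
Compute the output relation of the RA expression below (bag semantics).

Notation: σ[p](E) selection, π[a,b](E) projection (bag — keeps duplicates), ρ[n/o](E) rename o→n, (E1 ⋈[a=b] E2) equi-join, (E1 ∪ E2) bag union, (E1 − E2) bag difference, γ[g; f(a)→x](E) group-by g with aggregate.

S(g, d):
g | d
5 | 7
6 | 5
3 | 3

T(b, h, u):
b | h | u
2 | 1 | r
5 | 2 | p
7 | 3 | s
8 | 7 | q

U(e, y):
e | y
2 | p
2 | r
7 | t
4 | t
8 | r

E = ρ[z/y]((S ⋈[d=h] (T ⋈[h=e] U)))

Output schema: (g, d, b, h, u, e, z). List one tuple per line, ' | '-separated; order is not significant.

Per-node cardinality:
  S → 3
  T → 4
  U → 5
  (T ⋈[h=e] U) → 3
  (S ⋈[d=h] (T ⋈[h=e] U)) → 1
  ρ[z/y]((S ⋈[d=h] (T ⋈[h=e] U))) → 1

== RESULT ==
g | d | b | h | u | e | z
5 | 7 | 8 | 7 | q | 7 | t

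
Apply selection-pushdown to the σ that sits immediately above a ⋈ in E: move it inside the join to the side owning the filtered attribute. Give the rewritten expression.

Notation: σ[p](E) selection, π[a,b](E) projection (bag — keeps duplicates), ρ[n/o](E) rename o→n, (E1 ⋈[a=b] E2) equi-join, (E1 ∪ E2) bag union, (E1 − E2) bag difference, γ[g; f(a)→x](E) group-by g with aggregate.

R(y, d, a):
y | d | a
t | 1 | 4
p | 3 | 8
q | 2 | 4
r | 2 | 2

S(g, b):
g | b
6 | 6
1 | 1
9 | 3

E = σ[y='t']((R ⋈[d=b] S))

σ filters on y, owned by the left side.
E' = (σ[y='t'](R) ⋈[d=b] S)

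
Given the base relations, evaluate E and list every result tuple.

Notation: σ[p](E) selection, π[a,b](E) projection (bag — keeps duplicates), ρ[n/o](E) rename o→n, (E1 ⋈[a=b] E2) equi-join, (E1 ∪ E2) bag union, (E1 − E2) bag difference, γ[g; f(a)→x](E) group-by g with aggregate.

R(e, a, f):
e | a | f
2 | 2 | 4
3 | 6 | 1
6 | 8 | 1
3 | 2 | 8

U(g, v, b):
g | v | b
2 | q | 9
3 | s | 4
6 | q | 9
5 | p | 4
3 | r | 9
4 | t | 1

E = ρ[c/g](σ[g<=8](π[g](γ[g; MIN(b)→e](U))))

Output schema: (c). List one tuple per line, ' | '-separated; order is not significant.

Subexpression sizes:
  U → 6
  γ[g; MIN(b)→e](U) → 5
  π[g](γ[g; MIN(b)→e](U)) → 5
  σ[g<=8](π[g](γ[g; MIN(b)→e](U))) → 5
  ρ[c/g](σ[g<=8](π[g](γ[g; MIN(b)→e](U)))) → 5

== RESULT ==
c
2
3
4
5
6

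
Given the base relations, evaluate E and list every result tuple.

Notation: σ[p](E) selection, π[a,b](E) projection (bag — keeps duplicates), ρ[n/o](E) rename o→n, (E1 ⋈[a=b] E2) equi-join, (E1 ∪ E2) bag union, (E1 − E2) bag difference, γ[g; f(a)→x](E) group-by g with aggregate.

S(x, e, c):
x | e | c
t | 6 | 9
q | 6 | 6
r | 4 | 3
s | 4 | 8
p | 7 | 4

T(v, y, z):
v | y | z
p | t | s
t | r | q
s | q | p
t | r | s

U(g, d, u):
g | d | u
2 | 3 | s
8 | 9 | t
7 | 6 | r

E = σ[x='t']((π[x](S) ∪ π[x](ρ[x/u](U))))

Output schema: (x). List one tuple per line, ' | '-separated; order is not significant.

Row counts bottom-up:
  S → 5
  π[x](S) → 5
  U → 3
  ρ[x/u](U) → 3
  π[x](ρ[x/u](U)) → 3
  (π[x](S) ∪ π[x](ρ[x/u](U))) → 8
  σ[x='t']((π[x](S) ∪ π[x](ρ[x/u](U)))) → 2

== RESULT ==
x
t
t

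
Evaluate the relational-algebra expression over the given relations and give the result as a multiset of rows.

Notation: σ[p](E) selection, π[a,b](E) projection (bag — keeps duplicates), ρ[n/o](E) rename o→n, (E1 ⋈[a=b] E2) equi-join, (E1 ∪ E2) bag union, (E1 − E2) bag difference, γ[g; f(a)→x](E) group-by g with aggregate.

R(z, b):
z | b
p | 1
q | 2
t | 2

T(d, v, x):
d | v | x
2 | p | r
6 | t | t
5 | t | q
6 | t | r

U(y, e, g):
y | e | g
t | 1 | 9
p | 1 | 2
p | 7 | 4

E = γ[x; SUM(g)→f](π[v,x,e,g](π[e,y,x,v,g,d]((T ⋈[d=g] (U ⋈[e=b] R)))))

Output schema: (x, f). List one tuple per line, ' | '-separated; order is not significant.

Row counts bottom-up:
  T → 4
  U → 3
  R → 3
  (U ⋈[e=b] R) → 2
  (T ⋈[d=g] (U ⋈[e=b] R)) → 1
  π[e,y,x,v,g,d]((T ⋈[d=g] (U ⋈[e=b] R))) → 1
  π[v,x,e,g](π[e,y,x,v,g,d]((T ⋈[d=g] (U ⋈[e=b] R)))) → 1
  γ[x; SUM(g)→f](π[v,x,e,g](π[e,y,x,v,g,d]((T ⋈[d=g] (U ⋈[e=b] R))))) → 1

== RESULT ==
x | f
r | 2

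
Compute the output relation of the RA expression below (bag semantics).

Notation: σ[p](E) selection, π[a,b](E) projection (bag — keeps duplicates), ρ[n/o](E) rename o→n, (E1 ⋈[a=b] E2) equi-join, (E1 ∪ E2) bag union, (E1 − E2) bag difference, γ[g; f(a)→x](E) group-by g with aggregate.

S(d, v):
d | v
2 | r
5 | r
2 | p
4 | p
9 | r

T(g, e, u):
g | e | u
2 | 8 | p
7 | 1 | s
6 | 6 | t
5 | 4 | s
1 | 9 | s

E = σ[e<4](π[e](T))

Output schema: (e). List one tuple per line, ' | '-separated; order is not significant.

Per-node cardinality:
  T → 5
  π[e](T) → 5
  σ[e<4](π[e](T)) → 1

== RESULT ==
e
1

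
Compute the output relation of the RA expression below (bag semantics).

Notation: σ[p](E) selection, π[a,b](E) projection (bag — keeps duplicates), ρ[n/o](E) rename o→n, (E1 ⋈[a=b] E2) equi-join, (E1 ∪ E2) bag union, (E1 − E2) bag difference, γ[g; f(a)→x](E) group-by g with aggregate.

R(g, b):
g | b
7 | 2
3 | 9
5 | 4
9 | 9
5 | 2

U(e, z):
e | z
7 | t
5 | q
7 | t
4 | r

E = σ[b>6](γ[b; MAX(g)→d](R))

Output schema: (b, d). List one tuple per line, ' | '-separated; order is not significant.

Stepwise |·|:
  R → 5
  γ[b; MAX(g)→d](R) → 3
  σ[b>6](γ[b; MAX(g)→d](R)) → 1

== RESULT ==
b | d
9 | 9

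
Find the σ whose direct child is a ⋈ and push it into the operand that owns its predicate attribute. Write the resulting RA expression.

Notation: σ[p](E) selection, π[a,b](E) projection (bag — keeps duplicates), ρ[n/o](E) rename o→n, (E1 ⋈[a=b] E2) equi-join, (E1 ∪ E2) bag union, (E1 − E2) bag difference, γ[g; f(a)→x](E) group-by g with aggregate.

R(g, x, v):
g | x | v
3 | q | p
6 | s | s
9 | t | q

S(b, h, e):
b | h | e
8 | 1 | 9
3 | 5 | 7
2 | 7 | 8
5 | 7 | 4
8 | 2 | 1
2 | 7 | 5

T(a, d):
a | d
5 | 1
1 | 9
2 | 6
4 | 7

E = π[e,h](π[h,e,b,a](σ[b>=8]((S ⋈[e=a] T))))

σ filters on b, owned by the left side.
E' = π[e,h](π[h,e,b,a]((σ[b>=8](S) ⋈[e=a] T)))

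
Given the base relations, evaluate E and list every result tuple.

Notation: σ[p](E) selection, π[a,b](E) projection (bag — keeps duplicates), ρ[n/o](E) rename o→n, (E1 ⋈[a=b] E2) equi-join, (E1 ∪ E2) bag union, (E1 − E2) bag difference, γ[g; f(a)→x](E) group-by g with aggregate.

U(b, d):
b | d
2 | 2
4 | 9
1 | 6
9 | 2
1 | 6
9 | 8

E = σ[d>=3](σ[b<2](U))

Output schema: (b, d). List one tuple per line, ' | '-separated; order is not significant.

Stepwise |·|:
  U → 6
  σ[b<2](U) → 2
  σ[d>=3](σ[b<2](U)) → 2

== RESULT ==
b | d
1 | 6
1 | 6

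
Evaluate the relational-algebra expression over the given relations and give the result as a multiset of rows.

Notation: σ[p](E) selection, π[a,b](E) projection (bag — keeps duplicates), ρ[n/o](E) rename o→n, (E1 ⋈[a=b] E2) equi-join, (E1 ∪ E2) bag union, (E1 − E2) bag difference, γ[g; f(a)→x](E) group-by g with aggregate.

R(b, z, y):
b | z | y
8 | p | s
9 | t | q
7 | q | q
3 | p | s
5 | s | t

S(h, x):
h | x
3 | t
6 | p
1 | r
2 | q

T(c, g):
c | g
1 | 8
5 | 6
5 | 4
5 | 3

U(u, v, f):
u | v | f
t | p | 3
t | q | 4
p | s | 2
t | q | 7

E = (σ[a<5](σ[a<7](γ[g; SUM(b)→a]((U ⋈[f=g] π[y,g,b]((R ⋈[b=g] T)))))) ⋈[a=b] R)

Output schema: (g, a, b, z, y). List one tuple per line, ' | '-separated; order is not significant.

Row counts bottom-up:
  U → 4
  R → 5
  T → 4
  (R ⋈[b=g] T) → 2
  π[y,g,b]((R ⋈[b=g] T)) → 2
  (U ⋈[f=g] π[y,g,b]((R ⋈[b=g] T))) → 1
  γ[g; SUM(b)→a]((U ⋈[f=g] π[y,g,b]((R ⋈[b=g] T)))) → 1
  σ[a<7](γ[g; SUM(b)→a]((U ⋈[f=g] π[y,g,b]((R ⋈[b=g] T))))) → 1
  σ[a<5](σ[a<7](γ[g; SUM(b)→a]((U ⋈[f=g] π[y,g,b]((R ⋈[b=g] T)))))) → 1
  R → 5
  (σ[a<5](σ[a<7](γ[g; SUM(b)→a]((U ⋈[f=g] π[y,g,b]((R ⋈[b=g] T)))))) ⋈[a=b] R) → 1

== RESULT ==
g | a | b | z | y
3 | 3 | 3 | p | s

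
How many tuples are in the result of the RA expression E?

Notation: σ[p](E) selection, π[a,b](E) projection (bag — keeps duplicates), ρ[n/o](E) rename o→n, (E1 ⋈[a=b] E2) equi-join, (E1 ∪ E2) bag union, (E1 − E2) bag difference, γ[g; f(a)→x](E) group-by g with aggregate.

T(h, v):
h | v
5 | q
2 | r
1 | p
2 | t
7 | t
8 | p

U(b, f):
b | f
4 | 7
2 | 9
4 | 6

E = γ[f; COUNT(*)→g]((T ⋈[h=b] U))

Per-node cardinality:
  T → 6
  U → 3
  (T ⋈[h=b] U) → 2
  γ[f; COUNT(*)→g]((T ⋈[h=b] U)) → 1

|E| = 1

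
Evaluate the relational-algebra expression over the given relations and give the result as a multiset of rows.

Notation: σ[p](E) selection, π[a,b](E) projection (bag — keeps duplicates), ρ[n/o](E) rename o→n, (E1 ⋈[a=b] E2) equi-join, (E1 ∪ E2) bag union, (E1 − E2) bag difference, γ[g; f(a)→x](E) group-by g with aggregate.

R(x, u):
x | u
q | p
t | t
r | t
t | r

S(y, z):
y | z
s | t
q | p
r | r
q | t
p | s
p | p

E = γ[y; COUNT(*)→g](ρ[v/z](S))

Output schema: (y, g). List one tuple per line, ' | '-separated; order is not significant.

Stepwise |·|:
  S → 6
  ρ[v/z](S) → 6
  γ[y; COUNT(*)→g](ρ[v/z](S)) → 4

== RESULT ==
y | g
p | 2
q | 2
r | 1
s | 1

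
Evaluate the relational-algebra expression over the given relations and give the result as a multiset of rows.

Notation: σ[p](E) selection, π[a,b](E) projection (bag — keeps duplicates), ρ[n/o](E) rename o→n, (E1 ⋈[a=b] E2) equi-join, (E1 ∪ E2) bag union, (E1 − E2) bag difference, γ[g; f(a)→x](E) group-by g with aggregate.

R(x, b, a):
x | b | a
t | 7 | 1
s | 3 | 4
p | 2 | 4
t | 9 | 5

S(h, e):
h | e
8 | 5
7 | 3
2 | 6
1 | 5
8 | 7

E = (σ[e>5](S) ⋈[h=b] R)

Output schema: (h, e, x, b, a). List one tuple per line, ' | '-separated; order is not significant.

Stepwise |·|:
  S → 5
  σ[e>5](S) → 2
  R → 4
  (σ[e>5](S) ⋈[h=b] R) → 1

== RESULT ==
h | e | x | b | a
2 | 6 | p | 2 | 4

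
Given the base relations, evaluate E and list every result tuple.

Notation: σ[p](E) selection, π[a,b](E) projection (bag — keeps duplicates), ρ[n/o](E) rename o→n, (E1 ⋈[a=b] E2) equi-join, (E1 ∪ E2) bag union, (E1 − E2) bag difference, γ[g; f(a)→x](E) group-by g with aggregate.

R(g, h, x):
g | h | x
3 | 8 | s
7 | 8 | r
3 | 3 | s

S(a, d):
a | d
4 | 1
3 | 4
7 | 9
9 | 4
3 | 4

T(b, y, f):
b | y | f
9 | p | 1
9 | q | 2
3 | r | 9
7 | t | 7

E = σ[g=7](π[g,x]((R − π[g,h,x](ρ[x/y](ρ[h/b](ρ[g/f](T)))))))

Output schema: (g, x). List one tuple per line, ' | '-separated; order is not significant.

Row counts bottom-up:
  R → 3
  T → 4
  ρ[g/f](T) → 4
  ρ[h/b](ρ[g/f](T)) → 4
  ρ[x/y](ρ[h/b](ρ[g/f](T))) → 4
  π[g,h,x](ρ[x/y](ρ[h/b](ρ[g/f](T)))) → 4
  (R − π[g,h,x](ρ[x/y](ρ[h/b](ρ[g/f](T))))) → 3
  π[g,x]((R − π[g,h,x](ρ[x/y](ρ[h/b](ρ[g/f](T)))))) → 3
  σ[g=7](π[g,x]((R − π[g,h,x](ρ[x/y](ρ[h/b](ρ[g/f](T))))))) → 1

== RESULT ==
g | x
7 | r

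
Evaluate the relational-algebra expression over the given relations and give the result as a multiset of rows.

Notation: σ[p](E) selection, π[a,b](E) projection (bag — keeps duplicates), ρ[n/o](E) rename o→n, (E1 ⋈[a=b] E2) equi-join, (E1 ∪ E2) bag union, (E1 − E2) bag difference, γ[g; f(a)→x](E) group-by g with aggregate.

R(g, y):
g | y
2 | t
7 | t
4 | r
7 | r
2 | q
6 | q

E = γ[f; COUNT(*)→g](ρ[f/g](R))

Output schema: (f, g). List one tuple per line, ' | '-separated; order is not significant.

Row counts bottom-up:
  R → 6
  ρ[f/g](R) → 6
  γ[f; COUNT(*)→g](ρ[f/g](R)) → 4

== RESULT ==
f | g
2 | 2
4 | 1
6 | 1
7 | 2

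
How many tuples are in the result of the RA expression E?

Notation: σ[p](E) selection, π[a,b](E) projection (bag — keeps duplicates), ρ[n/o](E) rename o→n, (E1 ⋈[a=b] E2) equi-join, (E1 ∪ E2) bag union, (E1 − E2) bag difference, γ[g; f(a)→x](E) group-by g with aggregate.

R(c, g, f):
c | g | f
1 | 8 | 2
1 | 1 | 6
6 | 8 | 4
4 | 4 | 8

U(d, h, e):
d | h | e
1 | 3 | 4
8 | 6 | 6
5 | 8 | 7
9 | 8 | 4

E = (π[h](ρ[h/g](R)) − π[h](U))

Stepwise |·|:
  R → 4
  ρ[h/g](R) → 4
  π[h](ρ[h/g](R)) → 4
  U → 4
  π[h](U) → 4
  (π[h](ρ[h/g](R)) − π[h](U)) → 2

|E| = 2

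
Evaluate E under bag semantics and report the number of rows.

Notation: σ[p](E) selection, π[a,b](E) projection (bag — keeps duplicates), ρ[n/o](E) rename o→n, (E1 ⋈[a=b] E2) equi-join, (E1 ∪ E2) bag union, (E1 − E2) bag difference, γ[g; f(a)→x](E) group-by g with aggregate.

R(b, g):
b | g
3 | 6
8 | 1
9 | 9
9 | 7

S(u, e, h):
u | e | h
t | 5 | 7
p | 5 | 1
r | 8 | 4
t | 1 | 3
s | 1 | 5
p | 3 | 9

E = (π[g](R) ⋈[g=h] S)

Row counts bottom-up:
  R → 4
  π[g](R) → 4
  S → 6
  (π[g](R) ⋈[g=h] S) → 3

|E| = 3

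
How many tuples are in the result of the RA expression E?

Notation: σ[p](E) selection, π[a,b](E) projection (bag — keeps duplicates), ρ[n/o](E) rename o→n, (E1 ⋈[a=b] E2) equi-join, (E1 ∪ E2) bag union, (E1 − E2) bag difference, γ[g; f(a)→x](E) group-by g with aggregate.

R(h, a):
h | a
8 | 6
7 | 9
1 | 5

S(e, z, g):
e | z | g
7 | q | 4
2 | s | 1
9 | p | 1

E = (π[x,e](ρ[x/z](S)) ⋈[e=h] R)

Stepwise |·|:
  S → 3
  ρ[x/z](S) → 3
  π[x,e](ρ[x/z](S)) → 3
  R → 3
  (π[x,e](ρ[x/z](S)) ⋈[e=h] R) → 1

|E| = 1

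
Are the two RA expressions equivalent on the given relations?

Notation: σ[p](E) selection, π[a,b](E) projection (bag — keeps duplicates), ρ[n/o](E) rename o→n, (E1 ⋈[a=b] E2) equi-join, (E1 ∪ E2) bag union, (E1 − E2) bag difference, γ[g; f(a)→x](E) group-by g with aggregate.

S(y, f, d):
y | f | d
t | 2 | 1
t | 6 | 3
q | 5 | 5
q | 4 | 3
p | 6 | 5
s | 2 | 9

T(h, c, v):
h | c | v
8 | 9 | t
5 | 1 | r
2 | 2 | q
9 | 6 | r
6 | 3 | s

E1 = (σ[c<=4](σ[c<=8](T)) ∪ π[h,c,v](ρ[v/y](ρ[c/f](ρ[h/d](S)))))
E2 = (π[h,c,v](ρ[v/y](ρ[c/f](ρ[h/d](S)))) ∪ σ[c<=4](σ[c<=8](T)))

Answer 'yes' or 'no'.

E1 stepwise |·|:
  T → 5
  σ[c<=8](T) → 4
  σ[c<=4](σ[c<=8](T)) → 3
  S → 6
  ρ[h/d](S) → 6
  ρ[c/f](ρ[h/d](S)) → 6
  ρ[v/y](ρ[c/f](ρ[h/d](S))) → 6
  π[h,c,v](ρ[v/y](ρ[c/f](ρ[h/d](S)))) → 6
  (σ[c<=4](σ[c<=8](T)) ∪ π[h,c,v](ρ[v/y](ρ[c/f](ρ[h/d](S))))) → 9
E2 stepwise |·|:
  S → 6
  ρ[h/d](S) → 6
  ρ[c/f](ρ[h/d](S)) → 6
  ρ[v/y](ρ[c/f](ρ[h/d](S))) → 6
  π[h,c,v](ρ[v/y](ρ[c/f](ρ[h/d](S)))) → 6
  T → 5
  σ[c<=8](T) → 4
  σ[c<=4](σ[c<=8](T)) → 3
  (π[h,c,v](ρ[v/y](ρ[c/f](ρ[h/d](S)))) ∪ σ[c<=4](σ[c<=8](T))) → 9

E1 and E2 produce the same multiset:
h | c | v
1 | 2 | t
2 | 2 | q
3 | 4 | q
3 | 6 | t
5 | 1 | r
5 | 5 | q
5 | 6 | p
6 | 3 | s
9 | 2 | s

yes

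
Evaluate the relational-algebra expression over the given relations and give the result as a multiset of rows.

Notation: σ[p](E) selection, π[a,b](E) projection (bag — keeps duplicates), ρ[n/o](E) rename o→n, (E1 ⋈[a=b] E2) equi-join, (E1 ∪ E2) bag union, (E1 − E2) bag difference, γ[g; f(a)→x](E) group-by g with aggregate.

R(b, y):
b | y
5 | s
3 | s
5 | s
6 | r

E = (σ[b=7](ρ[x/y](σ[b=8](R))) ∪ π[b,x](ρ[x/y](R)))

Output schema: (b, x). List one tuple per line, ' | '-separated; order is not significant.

Stepwise |·|:
  R → 4
  σ[b=8](R) → 0
  ρ[x/y](σ[b=8](R)) → 0
  σ[b=7](ρ[x/y](σ[b=8](R))) → 0
  R → 4
  ρ[x/y](R) → 4
  π[b,x](ρ[x/y](R)) → 4
  (σ[b=7](ρ[x/y](σ[b=8](R))) ∪ π[b,x](ρ[x/y](R))) → 4

== RESULT ==
b | x
3 | s
5 | s
5 | s
6 | r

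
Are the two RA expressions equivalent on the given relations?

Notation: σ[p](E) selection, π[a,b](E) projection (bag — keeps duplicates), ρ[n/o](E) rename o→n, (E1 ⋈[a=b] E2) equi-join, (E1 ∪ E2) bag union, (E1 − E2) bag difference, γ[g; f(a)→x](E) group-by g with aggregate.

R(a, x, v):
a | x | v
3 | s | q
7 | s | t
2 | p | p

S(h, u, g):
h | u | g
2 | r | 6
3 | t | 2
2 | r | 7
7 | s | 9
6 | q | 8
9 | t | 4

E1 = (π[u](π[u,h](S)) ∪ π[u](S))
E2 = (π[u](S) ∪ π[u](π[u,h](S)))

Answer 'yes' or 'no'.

E1 subexpression sizes:
  S → 6
  π[u,h](S) → 6
  π[u](π[u,h](S)) → 6
  S → 6
  π[u](S) → 6
  (π[u](π[u,h](S)) ∪ π[u](S)) → 12
E2 subexpression sizes:
  S → 6
  π[u](S) → 6
  S → 6
  π[u,h](S) → 6
  π[u](π[u,h](S)) → 6
  (π[u](S) ∪ π[u](π[u,h](S))) → 12

E1 and E2 produce the same multiset:
u
q
q
r
r
r
r
s
s
t
t
t
t

yes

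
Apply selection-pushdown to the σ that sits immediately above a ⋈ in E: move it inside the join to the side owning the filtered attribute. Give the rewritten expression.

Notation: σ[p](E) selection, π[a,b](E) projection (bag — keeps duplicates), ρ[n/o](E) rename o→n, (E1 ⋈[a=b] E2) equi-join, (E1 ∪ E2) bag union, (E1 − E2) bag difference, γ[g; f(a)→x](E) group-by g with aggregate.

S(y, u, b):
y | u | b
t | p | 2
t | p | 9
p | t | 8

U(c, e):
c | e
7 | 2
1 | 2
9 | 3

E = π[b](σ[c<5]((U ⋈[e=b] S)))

σ filters on c, owned by the left side.
E' = π[b]((σ[c<5](U) ⋈[e=b] S))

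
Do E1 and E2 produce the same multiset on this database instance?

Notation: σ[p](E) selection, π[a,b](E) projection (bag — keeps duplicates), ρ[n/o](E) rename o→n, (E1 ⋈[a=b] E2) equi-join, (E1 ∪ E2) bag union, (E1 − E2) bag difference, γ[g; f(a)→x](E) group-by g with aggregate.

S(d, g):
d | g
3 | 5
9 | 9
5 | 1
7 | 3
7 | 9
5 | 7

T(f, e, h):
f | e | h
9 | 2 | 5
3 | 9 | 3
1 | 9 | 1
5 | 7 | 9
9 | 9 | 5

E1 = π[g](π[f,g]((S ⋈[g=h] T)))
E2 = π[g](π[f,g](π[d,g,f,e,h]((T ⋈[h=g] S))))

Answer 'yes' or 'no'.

E1 row counts bottom-up:
  S → 6
  T → 5
  (S ⋈[g=h] T) → 6
  π[f,g]((S ⋈[g=h] T)) → 6
  π[g](π[f,g]((S ⋈[g=h] T))) → 6
E2 row counts bottom-up:
  T → 5
  S → 6
  (T ⋈[h=g] S) → 6
  π[d,g,f,e,h]((T ⋈[h=g] S)) → 6
  π[f,g](π[d,g,f,e,h]((T ⋈[h=g] S))) → 6
  π[g](π[f,g](π[d,g,f,e,h]((T ⋈[h=g] S)))) → 6

E1 and E2 produce the same multiset:
g
1
3
5
5
9
9

yes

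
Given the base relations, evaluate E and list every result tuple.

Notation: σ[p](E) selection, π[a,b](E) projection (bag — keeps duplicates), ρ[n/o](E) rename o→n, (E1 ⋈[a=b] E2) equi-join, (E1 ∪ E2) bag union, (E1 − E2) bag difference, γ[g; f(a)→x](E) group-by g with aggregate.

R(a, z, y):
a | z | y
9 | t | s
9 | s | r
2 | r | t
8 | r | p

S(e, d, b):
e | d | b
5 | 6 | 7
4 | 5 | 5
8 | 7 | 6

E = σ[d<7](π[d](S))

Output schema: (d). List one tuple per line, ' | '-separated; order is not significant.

Subexpression sizes:
  S → 3
  π[d](S) → 3
  σ[d<7](π[d](S)) → 2

== RESULT ==
d
5
6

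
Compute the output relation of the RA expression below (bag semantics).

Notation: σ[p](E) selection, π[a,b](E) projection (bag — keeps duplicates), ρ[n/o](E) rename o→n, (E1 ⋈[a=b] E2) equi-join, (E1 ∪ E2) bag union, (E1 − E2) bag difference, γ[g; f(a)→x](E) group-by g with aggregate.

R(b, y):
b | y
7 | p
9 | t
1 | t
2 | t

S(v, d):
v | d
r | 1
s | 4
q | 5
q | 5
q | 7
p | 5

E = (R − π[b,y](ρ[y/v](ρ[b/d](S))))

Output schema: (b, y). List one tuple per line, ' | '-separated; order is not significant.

Row counts bottom-up:
  R → 4
  S → 6
  ρ[b/d](S) → 6
  ρ[y/v](ρ[b/d](S)) → 6
  π[b,y](ρ[y/v](ρ[b/d](S))) → 6
  (R − π[b,y](ρ[y/v](ρ[b/d](S)))) → 4

== RESULT ==
b | y
1 | t
2 | t
7 | p
9 | t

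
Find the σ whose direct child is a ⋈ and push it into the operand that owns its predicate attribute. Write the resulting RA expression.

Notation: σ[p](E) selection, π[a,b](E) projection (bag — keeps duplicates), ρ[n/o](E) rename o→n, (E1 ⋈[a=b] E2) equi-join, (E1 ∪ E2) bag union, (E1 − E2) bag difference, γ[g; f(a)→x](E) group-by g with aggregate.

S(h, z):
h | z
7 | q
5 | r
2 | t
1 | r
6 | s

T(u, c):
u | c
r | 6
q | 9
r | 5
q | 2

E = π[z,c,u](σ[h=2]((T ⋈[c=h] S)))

σ filters on h, owned by the right side.
E' = π[z,c,u]((T ⋈[c=h] σ[h=2](S)))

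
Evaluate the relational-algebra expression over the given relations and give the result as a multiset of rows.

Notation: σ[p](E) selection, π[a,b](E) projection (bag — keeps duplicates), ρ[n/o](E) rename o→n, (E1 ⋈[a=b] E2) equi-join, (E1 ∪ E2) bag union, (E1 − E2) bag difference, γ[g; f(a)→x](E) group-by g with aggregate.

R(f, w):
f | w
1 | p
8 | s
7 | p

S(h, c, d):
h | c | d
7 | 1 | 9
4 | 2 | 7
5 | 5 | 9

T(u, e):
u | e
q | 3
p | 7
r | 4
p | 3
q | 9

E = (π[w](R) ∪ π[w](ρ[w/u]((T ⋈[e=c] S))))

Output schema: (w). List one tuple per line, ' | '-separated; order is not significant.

Subexpression sizes:
  R → 3
  π[w](R) → 3
  T → 5
  S → 3
  (T ⋈[e=c] S) → 0
  ρ[w/u]((T ⋈[e=c] S)) → 0
  π[w](ρ[w/u]((T ⋈[e=c] S))) → 0
  (π[w](R) ∪ π[w](ρ[w/u]((T ⋈[e=c] S)))) → 3

== RESULT ==
w
p
p
s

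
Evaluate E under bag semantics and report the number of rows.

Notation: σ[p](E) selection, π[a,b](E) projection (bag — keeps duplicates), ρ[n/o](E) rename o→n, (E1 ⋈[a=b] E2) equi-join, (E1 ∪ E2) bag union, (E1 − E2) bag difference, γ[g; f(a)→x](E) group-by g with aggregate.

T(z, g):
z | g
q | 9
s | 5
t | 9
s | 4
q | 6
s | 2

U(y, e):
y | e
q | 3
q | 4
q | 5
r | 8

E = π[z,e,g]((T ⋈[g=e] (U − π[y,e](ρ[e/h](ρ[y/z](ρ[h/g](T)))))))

Per-node cardinality:
  T → 6
  U → 4
  T → 6
  ρ[h/g](T) → 6
  ρ[y/z](ρ[h/g](T)) → 6
  ρ[e/h](ρ[y/z](ρ[h/g](T))) → 6
  π[y,e](ρ[e/h](ρ[y/z](ρ[h/g](T)))) → 6
  (U − π[y,e](ρ[e/h](ρ[y/z](ρ[h/g](T))))) → 4
  (T ⋈[g=e] (U − π[y,e](ρ[e/h](ρ[y/z](ρ[h/g](T)))))) → 2
  π[z,e,g]((T ⋈[g=e] (U − π[y,e](ρ[e/h](ρ[y/z](ρ[h/g](T))))))) → 2

|E| = 2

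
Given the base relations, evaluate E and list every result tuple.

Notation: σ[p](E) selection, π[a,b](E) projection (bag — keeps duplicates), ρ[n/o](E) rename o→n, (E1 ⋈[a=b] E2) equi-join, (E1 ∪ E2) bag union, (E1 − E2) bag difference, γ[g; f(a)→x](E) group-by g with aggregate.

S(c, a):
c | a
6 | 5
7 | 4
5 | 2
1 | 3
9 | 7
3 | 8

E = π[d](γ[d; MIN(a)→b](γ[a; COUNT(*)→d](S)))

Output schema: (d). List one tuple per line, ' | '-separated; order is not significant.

Stepwise |·|:
  S → 6
  γ[a; COUNT(*)→d](S) → 6
  γ[d; MIN(a)→b](γ[a; COUNT(*)→d](S)) → 1
  π[d](γ[d; MIN(a)→b](γ[a; COUNT(*)→d](S))) → 1

== RESULT ==
d
1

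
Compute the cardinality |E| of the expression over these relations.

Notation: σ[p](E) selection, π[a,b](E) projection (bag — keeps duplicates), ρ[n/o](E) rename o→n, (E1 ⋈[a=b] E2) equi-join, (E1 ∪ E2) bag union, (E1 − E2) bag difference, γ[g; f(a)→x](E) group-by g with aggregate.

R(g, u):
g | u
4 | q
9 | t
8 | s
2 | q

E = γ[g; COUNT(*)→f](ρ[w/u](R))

Per-node cardinality:
  R → 4
  ρ[w/u](R) → 4
  γ[g; COUNT(*)→f](ρ[w/u](R)) → 4

|E| = 4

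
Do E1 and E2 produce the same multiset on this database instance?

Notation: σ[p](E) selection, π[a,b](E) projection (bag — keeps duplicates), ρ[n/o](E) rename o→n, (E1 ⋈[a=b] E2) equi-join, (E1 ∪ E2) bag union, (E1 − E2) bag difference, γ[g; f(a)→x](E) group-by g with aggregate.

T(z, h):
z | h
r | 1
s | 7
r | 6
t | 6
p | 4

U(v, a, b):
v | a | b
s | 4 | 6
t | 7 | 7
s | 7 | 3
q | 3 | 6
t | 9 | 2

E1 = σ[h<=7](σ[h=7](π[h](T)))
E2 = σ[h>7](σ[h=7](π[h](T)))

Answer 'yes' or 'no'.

E1 per-node cardinality:
  T → 5
  π[h](T) → 5
  σ[h=7](π[h](T)) → 1
  σ[h<=7](σ[h=7](π[h](T))) → 1
E2 per-node cardinality:
  T → 5
  π[h](T) → 5
  σ[h=7](π[h](T)) → 1
  σ[h>7](σ[h=7](π[h](T))) → 0

E1 result:
h
7
E2 result:
h
(0 rows)
Witness: (7,) appears 1× in E1 but 0× in E2.

no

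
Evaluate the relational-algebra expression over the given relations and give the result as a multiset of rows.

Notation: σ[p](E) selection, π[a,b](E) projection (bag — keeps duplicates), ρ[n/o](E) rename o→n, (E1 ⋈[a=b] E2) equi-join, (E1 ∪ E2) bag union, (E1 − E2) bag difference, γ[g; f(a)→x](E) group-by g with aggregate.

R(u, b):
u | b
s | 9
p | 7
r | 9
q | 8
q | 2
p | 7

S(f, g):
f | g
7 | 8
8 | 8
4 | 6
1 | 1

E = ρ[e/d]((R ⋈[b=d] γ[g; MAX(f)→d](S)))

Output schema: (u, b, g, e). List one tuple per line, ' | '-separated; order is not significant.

Subexpression sizes:
  R → 6
  S → 4
  γ[g; MAX(f)→d](S) → 3
  (R ⋈[b=d] γ[g; MAX(f)→d](S)) → 1
  ρ[e/d]((R ⋈[b=d] γ[g; MAX(f)→d](S))) → 1

== RESULT ==
u | b | g | e
q | 8 | 8 | 8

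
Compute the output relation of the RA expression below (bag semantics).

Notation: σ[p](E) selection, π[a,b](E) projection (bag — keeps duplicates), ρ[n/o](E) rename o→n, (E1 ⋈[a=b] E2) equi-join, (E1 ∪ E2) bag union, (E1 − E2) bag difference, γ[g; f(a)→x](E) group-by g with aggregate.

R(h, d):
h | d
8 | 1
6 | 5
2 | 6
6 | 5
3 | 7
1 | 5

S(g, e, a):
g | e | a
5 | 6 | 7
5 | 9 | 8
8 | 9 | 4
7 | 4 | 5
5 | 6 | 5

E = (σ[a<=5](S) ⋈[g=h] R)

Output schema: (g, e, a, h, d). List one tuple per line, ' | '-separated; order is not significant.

Row counts bottom-up:
  S → 5
  σ[a<=5](S) → 3
  R → 6
  (σ[a<=5](S) ⋈[g=h] R) → 1

== RESULT ==
g | e | a | h | d
8 | 9 | 4 | 8 | 1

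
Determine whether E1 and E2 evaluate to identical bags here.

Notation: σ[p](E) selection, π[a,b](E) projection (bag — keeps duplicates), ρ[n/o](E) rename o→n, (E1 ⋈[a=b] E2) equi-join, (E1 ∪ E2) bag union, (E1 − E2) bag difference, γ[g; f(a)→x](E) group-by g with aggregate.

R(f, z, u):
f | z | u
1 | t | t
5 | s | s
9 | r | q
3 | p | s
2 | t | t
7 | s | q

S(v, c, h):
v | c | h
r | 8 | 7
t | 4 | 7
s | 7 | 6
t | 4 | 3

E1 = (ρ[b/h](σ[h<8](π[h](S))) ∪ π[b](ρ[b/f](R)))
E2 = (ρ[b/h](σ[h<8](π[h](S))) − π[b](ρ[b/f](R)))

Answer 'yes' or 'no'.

E1 per-node cardinality:
  S → 4
  π[h](S) → 4
  σ[h<8](π[h](S)) → 4
  ρ[b/h](σ[h<8](π[h](S))) → 4
  R → 6
  ρ[b/f](R) → 6
  π[b](ρ[b/f](R)) → 6
  (ρ[b/h](σ[h<8](π[h](S))) ∪ π[b](ρ[b/f](R))) → 10
E2 per-node cardinality:
  S → 4
  π[h](S) → 4
  σ[h<8](π[h](S)) → 4
  ρ[b/h](σ[h<8](π[h](S))) → 4
  R → 6
  ρ[b/f](R) → 6
  π[b](ρ[b/f](R)) → 6
  (ρ[b/h](σ[h<8](π[h](S))) − π[b](ρ[b/f](R))) → 2

E1 result:
b
1
2
3
3
5
6
7
7
7
9
E2 result:
b
6
7
Witness: (2,) appears 1× in E1 but 0× in E2.

no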